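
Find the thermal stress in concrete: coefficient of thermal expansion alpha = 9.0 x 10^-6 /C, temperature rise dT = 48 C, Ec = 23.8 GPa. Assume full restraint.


sigma = alpha * dT * Ec
= 9.0e-6 * 48 * 23.8 * 1000
= 10.282 MPa

10.282


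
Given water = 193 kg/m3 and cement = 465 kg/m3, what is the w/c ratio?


w/c = water / cement
w/c = 193 / 465 = 0.415

0.415


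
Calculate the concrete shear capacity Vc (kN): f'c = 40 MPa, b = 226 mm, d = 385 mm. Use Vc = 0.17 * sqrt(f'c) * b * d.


Vc = 0.17 * sqrt(40) * 226 * 385 / 1000
= 93.55 kN

93.55


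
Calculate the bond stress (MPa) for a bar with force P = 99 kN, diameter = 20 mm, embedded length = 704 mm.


u = P / (pi * db * ld)
= 99 * 1000 / (pi * 20 * 704)
= 2.238 MPa

2.238


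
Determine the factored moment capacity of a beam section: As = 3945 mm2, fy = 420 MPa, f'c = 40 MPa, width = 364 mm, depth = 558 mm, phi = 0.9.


a = As * fy / (0.85 * f'c * b)
= 3945 * 420 / (0.85 * 40 * 364)
= 133.8801 mm
Mn = As * fy * (d - a/2) / 10^6
= 813.6372 kN-m
phi*Mn = 0.9 * 813.6372 = 732.27 kN-m

732.27


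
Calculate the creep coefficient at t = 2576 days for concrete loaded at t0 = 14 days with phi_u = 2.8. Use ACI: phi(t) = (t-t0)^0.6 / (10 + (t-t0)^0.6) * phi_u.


dt = 2576 - 14 = 2562
phi = 2562^0.6 / (10 + 2562^0.6) * 2.8
= 2.569

2.569


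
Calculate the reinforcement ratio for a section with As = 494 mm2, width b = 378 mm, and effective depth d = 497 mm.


rho = As / (b * d)
= 494 / (378 * 497)
= 0.0026

0.0026


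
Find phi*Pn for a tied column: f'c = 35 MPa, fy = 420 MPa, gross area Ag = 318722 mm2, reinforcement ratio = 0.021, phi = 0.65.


Ast = rho * Ag = 0.021 * 318722 = 6693.162 mm2
phi*Pn = 0.65 * 0.80 * (0.85 * 35 * (318722 - 6693.162) + 420 * 6693.162) / 1000
= 6288.87 kN

6288.87


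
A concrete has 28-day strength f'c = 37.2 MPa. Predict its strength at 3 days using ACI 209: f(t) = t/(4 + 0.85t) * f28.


f(3) = 3 / (4 + 0.85 * 3) * 37.2
= 3 / 6.55 * 37.2
= 17.04 MPa

17.04


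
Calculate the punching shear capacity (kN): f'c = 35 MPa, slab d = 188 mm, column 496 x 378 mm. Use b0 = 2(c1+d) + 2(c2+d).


b0 = 2*(496 + 188) + 2*(378 + 188) = 2500 mm
Vc = 0.33 * sqrt(35) * 2500 * 188 / 1000
= 917.58 kN

917.58


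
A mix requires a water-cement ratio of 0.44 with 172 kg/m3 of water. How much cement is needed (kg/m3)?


Cement = water / (w/c)
= 172 / 0.44
= 390.9 kg/m3

390.9


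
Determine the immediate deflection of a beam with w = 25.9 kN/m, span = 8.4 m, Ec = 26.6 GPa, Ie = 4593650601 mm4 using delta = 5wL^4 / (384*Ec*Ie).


Convert: L = 8.4 m = 8400 mm, Ec = 26.6 GPa = 26600 MPa
delta = 5 * 25.9 * 8400^4 / (384 * 26600 * 4593650601)
= 13.74 mm

13.74


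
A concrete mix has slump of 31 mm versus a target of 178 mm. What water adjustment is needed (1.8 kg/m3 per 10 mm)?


Difference = 178 - 31 = 147 mm
Water adjustment = 147 * 1.8 / 10 = 26.5 kg/m3

26.5


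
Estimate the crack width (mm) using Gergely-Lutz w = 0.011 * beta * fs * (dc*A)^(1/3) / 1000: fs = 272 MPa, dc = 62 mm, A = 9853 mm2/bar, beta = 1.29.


w = 0.011 * beta * fs * (dc * A)^(1/3) / 1000
= 0.011 * 1.29 * 272 * (62 * 9853)^(1/3) / 1000
= 0.327 mm

0.327


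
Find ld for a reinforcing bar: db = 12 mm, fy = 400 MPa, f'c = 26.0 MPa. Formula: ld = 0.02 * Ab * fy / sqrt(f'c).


Ab = pi * 12^2 / 4 = 113.097 mm2
ld = 0.02 * 113.097 * 400 / sqrt(26.0)
= 177.4 mm

177.4


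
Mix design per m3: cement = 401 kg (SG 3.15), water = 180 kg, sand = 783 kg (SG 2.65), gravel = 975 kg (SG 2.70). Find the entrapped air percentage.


Vol cement = 401 / (3.15 * 1000) = 0.127302 m3
Vol water = 180 / 1000 = 0.18 m3
Vol sand = 783 / (2.65 * 1000) = 0.295472 m3
Vol gravel = 975 / (2.70 * 1000) = 0.361111 m3
Total solid + water volume = 0.963884 m3
Air = (1 - 0.963884) * 100 = 3.61%

3.61


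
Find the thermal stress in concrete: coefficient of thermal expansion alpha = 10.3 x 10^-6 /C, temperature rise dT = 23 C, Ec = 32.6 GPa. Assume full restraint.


sigma = alpha * dT * Ec
= 10.3e-6 * 23 * 32.6 * 1000
= 7.723 MPa

7.723


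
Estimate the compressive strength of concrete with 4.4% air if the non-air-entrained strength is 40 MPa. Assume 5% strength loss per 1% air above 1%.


Strength loss = (4.4 - 1) * 5 = 17.0%
f'c = 40 * (1 - 17.0/100)
= 33.2 MPa

33.2


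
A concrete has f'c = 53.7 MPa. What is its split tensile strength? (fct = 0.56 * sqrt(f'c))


fct = 0.56 * sqrt(53.7)
= 0.56 * 7.328
= 4.104 MPa

4.104


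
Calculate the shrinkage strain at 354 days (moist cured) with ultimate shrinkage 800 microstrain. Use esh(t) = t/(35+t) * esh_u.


esh(354) = 354 / (35 + 354) * 800
= 354 / 389 * 800
= 728.0 microstrain

728.0


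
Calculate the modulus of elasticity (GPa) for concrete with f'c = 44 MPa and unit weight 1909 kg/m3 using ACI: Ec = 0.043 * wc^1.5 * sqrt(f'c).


Ec = 0.043 * 1909^1.5 * sqrt(44) / 1000
= 23.79 GPa

23.79


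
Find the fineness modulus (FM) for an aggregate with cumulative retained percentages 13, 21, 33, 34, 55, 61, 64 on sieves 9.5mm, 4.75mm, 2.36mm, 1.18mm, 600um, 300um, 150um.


FM = sum(cumulative % retained) / 100
= 281 / 100
= 2.81

2.81


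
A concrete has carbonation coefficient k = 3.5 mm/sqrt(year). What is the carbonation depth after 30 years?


depth = k * sqrt(t)
= 3.5 * sqrt(30)
= 19.17 mm

19.17


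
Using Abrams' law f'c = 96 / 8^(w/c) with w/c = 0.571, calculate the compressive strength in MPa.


f'c = 96 / 8^0.571
= 96 / 3.278
= 29.28 MPa

29.28


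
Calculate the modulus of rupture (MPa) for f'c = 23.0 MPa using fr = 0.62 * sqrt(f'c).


fr = 0.62 * sqrt(23.0)
= 2.973 MPa

2.973


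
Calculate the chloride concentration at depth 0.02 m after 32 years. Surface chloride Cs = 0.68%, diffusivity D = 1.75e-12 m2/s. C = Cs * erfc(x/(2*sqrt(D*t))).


t_seconds = 32 * 365.25 * 24 * 3600 = 1009843200.0 s
arg = 0.02 / (2 * sqrt(1.75e-12 * 1009843200.0))
= 0.2379
erfc(0.2379) = 0.7366
C = 0.68 * 0.7366 = 0.5009%

0.5009


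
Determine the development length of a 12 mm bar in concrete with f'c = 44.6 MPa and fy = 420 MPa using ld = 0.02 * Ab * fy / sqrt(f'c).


Ab = pi * 12^2 / 4 = 113.097 mm2
ld = 0.02 * 113.097 * 420 / sqrt(44.6)
= 142.3 mm

142.3


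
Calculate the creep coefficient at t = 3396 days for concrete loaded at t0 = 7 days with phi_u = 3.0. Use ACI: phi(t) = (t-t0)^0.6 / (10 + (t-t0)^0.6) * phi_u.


dt = 3396 - 7 = 3389
phi = 3389^0.6 / (10 + 3389^0.6) * 3.0
= 2.788

2.788


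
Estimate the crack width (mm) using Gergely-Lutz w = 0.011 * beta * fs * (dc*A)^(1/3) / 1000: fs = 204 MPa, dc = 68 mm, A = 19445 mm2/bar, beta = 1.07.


w = 0.011 * beta * fs * (dc * A)^(1/3) / 1000
= 0.011 * 1.07 * 204 * (68 * 19445)^(1/3) / 1000
= 0.264 mm

0.264


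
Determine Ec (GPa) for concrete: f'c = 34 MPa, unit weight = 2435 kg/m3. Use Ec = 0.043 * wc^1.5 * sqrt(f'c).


Ec = 0.043 * 2435^1.5 * sqrt(34) / 1000
= 30.13 GPa

30.13


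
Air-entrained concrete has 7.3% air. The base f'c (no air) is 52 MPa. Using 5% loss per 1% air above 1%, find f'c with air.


Strength loss = (7.3 - 1) * 5 = 31.5%
f'c = 52 * (1 - 31.5/100)
= 35.62 MPa

35.62


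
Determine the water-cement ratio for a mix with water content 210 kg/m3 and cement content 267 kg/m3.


w/c = water / cement
w/c = 210 / 267 = 0.787

0.787


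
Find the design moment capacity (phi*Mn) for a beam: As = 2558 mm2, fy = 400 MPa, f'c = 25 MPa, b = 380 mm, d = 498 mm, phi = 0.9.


a = As * fy / (0.85 * f'c * b)
= 2558 * 400 / (0.85 * 25 * 380)
= 126.7121 mm
Mn = As * fy * (d - a/2) / 10^6
= 444.7277 kN-m
phi*Mn = 0.9 * 444.7277 = 400.25 kN-m

400.25


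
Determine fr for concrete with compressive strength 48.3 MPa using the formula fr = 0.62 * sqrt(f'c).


fr = 0.62 * sqrt(48.3)
= 4.309 MPa

4.309


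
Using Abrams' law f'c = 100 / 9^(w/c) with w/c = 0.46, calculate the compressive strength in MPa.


f'c = 100 / 9^0.46
= 100 / 2.748
= 36.4 MPa

36.4


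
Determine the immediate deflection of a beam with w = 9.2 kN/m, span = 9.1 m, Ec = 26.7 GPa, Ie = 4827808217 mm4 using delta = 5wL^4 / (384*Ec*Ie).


Convert: L = 9.1 m = 9100 mm, Ec = 26.7 GPa = 26700 MPa
delta = 5 * 9.2 * 9100^4 / (384 * 26700 * 4827808217)
= 6.37 mm

6.37


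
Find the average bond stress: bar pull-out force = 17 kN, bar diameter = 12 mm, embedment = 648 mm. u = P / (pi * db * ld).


u = P / (pi * db * ld)
= 17 * 1000 / (pi * 12 * 648)
= 0.696 MPa

0.696


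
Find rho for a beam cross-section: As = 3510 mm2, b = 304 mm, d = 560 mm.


rho = As / (b * d)
= 3510 / (304 * 560)
= 0.0206

0.0206


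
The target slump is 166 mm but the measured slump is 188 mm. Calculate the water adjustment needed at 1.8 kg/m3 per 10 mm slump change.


Difference = 166 - 188 = -22 mm
Water adjustment = -22 * 1.8 / 10 = -4.0 kg/m3

-4.0


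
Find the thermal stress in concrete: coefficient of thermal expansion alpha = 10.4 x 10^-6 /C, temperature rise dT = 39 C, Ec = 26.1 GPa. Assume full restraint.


sigma = alpha * dT * Ec
= 10.4e-6 * 39 * 26.1 * 1000
= 10.586 MPa

10.586


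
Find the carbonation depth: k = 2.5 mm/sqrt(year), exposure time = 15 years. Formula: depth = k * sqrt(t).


depth = k * sqrt(t)
= 2.5 * sqrt(15)
= 9.68 mm

9.68


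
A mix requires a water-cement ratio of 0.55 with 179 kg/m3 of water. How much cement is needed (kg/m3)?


Cement = water / (w/c)
= 179 / 0.55
= 325.5 kg/m3

325.5


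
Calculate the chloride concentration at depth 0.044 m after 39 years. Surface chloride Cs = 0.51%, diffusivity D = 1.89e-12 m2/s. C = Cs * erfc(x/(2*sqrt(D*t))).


t_seconds = 39 * 365.25 * 24 * 3600 = 1230746400.0 s
arg = 0.044 / (2 * sqrt(1.89e-12 * 1230746400.0))
= 0.4561
erfc(0.4561) = 0.5189
C = 0.51 * 0.5189 = 0.2646%

0.2646


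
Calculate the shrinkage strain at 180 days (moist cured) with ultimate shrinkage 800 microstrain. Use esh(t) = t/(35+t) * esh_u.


esh(180) = 180 / (35 + 180) * 800
= 180 / 215 * 800
= 669.8 microstrain

669.8


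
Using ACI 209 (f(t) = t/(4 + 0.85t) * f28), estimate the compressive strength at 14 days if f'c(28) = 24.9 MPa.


f(14) = 14 / (4 + 0.85 * 14) * 24.9
= 14 / 15.9 * 24.9
= 21.92 MPa

21.92


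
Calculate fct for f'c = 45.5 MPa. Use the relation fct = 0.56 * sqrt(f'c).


fct = 0.56 * sqrt(45.5)
= 0.56 * 6.745
= 3.777 MPa

3.777


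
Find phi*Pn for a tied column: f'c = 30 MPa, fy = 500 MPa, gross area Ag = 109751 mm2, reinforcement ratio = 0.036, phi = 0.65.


Ast = rho * Ag = 0.036 * 109751 = 3951.036 mm2
phi*Pn = 0.65 * 0.80 * (0.85 * 30 * (109751 - 3951.036) + 500 * 3951.036) / 1000
= 2430.18 kN

2430.18


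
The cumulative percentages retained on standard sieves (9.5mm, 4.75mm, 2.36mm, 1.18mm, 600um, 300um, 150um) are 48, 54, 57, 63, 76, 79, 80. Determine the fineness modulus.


FM = sum(cumulative % retained) / 100
= 457 / 100
= 4.57

4.57


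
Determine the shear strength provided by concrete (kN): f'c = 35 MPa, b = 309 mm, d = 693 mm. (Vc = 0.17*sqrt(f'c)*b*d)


Vc = 0.17 * sqrt(35) * 309 * 693 / 1000
= 215.36 kN

215.36


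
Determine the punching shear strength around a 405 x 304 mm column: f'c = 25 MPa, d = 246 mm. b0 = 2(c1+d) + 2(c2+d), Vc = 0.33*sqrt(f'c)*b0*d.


b0 = 2*(405 + 246) + 2*(304 + 246) = 2402 mm
Vc = 0.33 * sqrt(25) * 2402 * 246 / 1000
= 974.97 kN

974.97


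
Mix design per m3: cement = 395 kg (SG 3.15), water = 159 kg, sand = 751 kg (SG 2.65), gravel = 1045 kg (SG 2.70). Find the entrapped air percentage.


Vol cement = 395 / (3.15 * 1000) = 0.125397 m3
Vol water = 159 / 1000 = 0.159 m3
Vol sand = 751 / (2.65 * 1000) = 0.283396 m3
Vol gravel = 1045 / (2.70 * 1000) = 0.387037 m3
Total solid + water volume = 0.95483 m3
Air = (1 - 0.95483) * 100 = 4.52%

4.52


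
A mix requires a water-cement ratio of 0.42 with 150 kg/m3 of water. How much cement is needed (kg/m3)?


Cement = water / (w/c)
= 150 / 0.42
= 357.1 kg/m3

357.1


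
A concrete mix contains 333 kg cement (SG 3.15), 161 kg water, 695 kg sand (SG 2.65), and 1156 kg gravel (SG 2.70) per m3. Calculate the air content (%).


Vol cement = 333 / (3.15 * 1000) = 0.105714 m3
Vol water = 161 / 1000 = 0.161 m3
Vol sand = 695 / (2.65 * 1000) = 0.262264 m3
Vol gravel = 1156 / (2.70 * 1000) = 0.428148 m3
Total solid + water volume = 0.957127 m3
Air = (1 - 0.957127) * 100 = 4.29%

4.29


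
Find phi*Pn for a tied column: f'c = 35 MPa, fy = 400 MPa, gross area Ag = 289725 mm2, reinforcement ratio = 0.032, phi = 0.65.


Ast = rho * Ag = 0.032 * 289725 = 9271.2 mm2
phi*Pn = 0.65 * 0.80 * (0.85 * 35 * (289725 - 9271.2) + 400 * 9271.2) / 1000
= 6267.03 kN

6267.03


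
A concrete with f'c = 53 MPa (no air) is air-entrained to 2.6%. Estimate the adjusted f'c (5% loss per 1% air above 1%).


Strength loss = (2.6 - 1) * 5 = 8.0%
f'c = 53 * (1 - 8.0/100)
= 48.76 MPa

48.76


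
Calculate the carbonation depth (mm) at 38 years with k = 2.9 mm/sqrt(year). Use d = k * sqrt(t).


depth = k * sqrt(t)
= 2.9 * sqrt(38)
= 17.88 mm

17.88


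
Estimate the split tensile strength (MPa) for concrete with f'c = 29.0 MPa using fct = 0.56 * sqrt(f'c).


fct = 0.56 * sqrt(29.0)
= 0.56 * 5.385
= 3.016 MPa

3.016


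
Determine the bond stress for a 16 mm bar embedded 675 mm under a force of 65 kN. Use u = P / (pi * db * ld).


u = P / (pi * db * ld)
= 65 * 1000 / (pi * 16 * 675)
= 1.916 MPa

1.916


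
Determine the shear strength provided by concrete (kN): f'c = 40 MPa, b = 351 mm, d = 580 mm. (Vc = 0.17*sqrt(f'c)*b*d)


Vc = 0.17 * sqrt(40) * 351 * 580 / 1000
= 218.88 kN

218.88


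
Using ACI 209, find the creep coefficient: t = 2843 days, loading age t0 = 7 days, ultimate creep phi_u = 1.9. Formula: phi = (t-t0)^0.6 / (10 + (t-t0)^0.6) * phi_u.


dt = 2843 - 7 = 2836
phi = 2836^0.6 / (10 + 2836^0.6) * 1.9
= 1.751

1.751


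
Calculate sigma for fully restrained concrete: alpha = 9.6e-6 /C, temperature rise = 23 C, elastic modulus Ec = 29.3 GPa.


sigma = alpha * dT * Ec
= 9.6e-6 * 23 * 29.3 * 1000
= 6.469 MPa

6.469


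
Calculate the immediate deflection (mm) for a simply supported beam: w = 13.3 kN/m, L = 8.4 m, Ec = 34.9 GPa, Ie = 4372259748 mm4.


Convert: L = 8.4 m = 8400 mm, Ec = 34.9 GPa = 34900 MPa
delta = 5 * 13.3 * 8400^4 / (384 * 34900 * 4372259748)
= 5.65 mm

5.65


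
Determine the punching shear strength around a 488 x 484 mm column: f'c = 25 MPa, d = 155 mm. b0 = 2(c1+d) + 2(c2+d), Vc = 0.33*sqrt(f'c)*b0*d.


b0 = 2*(488 + 155) + 2*(484 + 155) = 2564 mm
Vc = 0.33 * sqrt(25) * 2564 * 155 / 1000
= 655.74 kN

655.74


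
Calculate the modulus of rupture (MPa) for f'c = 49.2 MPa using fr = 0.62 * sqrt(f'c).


fr = 0.62 * sqrt(49.2)
= 4.349 MPa

4.349


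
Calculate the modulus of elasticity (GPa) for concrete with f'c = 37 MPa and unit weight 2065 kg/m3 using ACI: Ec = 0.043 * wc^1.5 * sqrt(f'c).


Ec = 0.043 * 2065^1.5 * sqrt(37) / 1000
= 24.54 GPa

24.54


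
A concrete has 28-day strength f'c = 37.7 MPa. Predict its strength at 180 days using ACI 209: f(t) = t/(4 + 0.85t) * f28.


f(180) = 180 / (4 + 0.85 * 180) * 37.7
= 180 / 157.0 * 37.7
= 43.22 MPa

43.22


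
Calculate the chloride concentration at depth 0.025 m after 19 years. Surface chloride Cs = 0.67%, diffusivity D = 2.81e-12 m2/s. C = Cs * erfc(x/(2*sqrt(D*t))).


t_seconds = 19 * 365.25 * 24 * 3600 = 599594400.0 s
arg = 0.025 / (2 * sqrt(2.81e-12 * 599594400.0))
= 0.3045
erfc(0.3045) = 0.6667
C = 0.67 * 0.6667 = 0.4467%

0.4467


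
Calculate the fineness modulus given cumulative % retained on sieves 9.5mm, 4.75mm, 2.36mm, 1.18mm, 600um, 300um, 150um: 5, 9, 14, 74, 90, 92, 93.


FM = sum(cumulative % retained) / 100
= 377 / 100
= 3.77

3.77


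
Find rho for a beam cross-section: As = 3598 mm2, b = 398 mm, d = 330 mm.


rho = As / (b * d)
= 3598 / (398 * 330)
= 0.0274

0.0274


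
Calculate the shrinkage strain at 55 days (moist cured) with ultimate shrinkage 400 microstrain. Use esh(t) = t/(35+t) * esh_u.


esh(55) = 55 / (35 + 55) * 400
= 55 / 90 * 400
= 244.4 microstrain

244.4


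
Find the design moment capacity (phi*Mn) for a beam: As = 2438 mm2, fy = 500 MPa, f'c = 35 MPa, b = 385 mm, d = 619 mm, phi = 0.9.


a = As * fy / (0.85 * f'c * b)
= 2438 * 500 / (0.85 * 35 * 385)
= 106.428 mm
Mn = As * fy * (d - a/2) / 10^6
= 689.6931 kN-m
phi*Mn = 0.9 * 689.6931 = 620.72 kN-m

620.72


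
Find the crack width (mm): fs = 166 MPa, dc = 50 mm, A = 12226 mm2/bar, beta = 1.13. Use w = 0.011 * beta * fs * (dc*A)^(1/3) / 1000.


w = 0.011 * beta * fs * (dc * A)^(1/3) / 1000
= 0.011 * 1.13 * 166 * (50 * 12226)^(1/3) / 1000
= 0.175 mm

0.175


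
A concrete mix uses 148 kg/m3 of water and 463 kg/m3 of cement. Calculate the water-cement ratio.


w/c = water / cement
w/c = 148 / 463 = 0.32

0.32


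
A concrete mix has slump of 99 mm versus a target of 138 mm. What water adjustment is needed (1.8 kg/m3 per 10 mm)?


Difference = 138 - 99 = 39 mm
Water adjustment = 39 * 1.8 / 10 = 7.0 kg/m3

7.0


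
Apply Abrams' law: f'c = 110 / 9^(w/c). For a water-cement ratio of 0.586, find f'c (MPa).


f'c = 110 / 9^0.586
= 110 / 3.624
= 30.35 MPa

30.35


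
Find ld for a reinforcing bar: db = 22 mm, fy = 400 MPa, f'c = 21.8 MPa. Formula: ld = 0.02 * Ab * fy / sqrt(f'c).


Ab = pi * 22^2 / 4 = 380.133 mm2
ld = 0.02 * 380.133 * 400 / sqrt(21.8)
= 651.3 mm

651.3


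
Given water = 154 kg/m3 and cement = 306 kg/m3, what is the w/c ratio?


w/c = water / cement
w/c = 154 / 306 = 0.503

0.503


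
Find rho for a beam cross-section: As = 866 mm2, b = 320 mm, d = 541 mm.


rho = As / (b * d)
= 866 / (320 * 541)
= 0.005

0.005


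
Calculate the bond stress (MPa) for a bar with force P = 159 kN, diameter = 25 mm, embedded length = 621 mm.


u = P / (pi * db * ld)
= 159 * 1000 / (pi * 25 * 621)
= 3.26 MPa

3.26


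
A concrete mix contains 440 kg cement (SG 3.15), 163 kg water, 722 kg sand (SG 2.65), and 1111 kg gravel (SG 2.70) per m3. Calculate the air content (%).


Vol cement = 440 / (3.15 * 1000) = 0.139683 m3
Vol water = 163 / 1000 = 0.163 m3
Vol sand = 722 / (2.65 * 1000) = 0.272453 m3
Vol gravel = 1111 / (2.70 * 1000) = 0.411481 m3
Total solid + water volume = 0.986617 m3
Air = (1 - 0.986617) * 100 = 1.34%

1.34


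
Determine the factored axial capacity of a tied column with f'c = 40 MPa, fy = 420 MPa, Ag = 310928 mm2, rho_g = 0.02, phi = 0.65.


Ast = rho * Ag = 0.02 * 310928 = 6218.56 mm2
phi*Pn = 0.65 * 0.80 * (0.85 * 40 * (310928 - 6218.56) + 420 * 6218.56) / 1000
= 6745.4 kN

6745.4


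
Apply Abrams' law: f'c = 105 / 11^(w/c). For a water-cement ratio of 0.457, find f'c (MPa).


f'c = 105 / 11^0.457
= 105 / 2.992
= 35.1 MPa

35.1


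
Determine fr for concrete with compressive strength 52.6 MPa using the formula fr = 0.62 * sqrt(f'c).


fr = 0.62 * sqrt(52.6)
= 4.497 MPa

4.497


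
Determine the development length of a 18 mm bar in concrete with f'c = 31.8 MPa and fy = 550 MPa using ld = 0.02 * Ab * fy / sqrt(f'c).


Ab = pi * 18^2 / 4 = 254.469 mm2
ld = 0.02 * 254.469 * 550 / sqrt(31.8)
= 496.4 mm

496.4


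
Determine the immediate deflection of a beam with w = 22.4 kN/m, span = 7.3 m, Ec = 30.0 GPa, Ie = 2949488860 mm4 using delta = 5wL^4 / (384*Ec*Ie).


Convert: L = 7.3 m = 7300 mm, Ec = 30.0 GPa = 30000 MPa
delta = 5 * 22.4 * 7300^4 / (384 * 30000 * 2949488860)
= 9.36 mm

9.36


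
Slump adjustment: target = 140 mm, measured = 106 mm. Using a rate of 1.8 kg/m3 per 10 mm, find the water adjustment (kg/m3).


Difference = 140 - 106 = 34 mm
Water adjustment = 34 * 1.8 / 10 = 6.1 kg/m3

6.1


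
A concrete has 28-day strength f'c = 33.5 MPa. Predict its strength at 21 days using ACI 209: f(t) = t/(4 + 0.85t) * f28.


f(21) = 21 / (4 + 0.85 * 21) * 33.5
= 21 / 21.85 * 33.5
= 32.2 MPa

32.2


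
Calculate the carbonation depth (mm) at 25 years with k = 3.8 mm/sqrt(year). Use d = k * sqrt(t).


depth = k * sqrt(t)
= 3.8 * sqrt(25)
= 19.0 mm

19.0


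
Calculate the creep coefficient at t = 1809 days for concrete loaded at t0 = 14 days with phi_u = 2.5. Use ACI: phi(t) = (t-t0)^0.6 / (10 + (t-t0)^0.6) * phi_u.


dt = 1809 - 14 = 1795
phi = 1795^0.6 / (10 + 1795^0.6) * 2.5
= 2.249

2.249


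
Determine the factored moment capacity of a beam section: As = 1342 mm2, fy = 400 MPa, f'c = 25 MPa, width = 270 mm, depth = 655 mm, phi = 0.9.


a = As * fy / (0.85 * f'c * b)
= 1342 * 400 / (0.85 * 25 * 270)
= 93.5599 mm
Mn = As * fy * (d - a/2) / 10^6
= 326.4925 kN-m
phi*Mn = 0.9 * 326.4925 = 293.84 kN-m

293.84


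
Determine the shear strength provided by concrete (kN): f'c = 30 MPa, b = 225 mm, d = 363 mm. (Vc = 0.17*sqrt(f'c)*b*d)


Vc = 0.17 * sqrt(30) * 225 * 363 / 1000
= 76.05 kN

76.05


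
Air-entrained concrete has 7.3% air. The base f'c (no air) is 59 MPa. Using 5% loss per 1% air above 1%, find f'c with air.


Strength loss = (7.3 - 1) * 5 = 31.5%
f'c = 59 * (1 - 31.5/100)
= 40.42 MPa

40.42


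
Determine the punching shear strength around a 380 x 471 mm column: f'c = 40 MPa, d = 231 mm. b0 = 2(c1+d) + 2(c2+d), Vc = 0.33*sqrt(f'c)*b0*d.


b0 = 2*(380 + 231) + 2*(471 + 231) = 2626 mm
Vc = 0.33 * sqrt(40) * 2626 * 231 / 1000
= 1266.05 kN

1266.05


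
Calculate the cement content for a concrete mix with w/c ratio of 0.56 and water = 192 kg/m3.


Cement = water / (w/c)
= 192 / 0.56
= 342.9 kg/m3

342.9


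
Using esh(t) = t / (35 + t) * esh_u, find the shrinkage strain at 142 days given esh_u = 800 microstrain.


esh(142) = 142 / (35 + 142) * 800
= 142 / 177 * 800
= 641.8 microstrain

641.8


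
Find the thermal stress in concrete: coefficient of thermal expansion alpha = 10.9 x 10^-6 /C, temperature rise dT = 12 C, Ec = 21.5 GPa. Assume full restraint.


sigma = alpha * dT * Ec
= 10.9e-6 * 12 * 21.5 * 1000
= 2.812 MPa

2.812


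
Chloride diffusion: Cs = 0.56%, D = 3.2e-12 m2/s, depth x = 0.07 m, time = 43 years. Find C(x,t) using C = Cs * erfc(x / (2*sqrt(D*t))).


t_seconds = 43 * 365.25 * 24 * 3600 = 1356976800.0 s
arg = 0.07 / (2 * sqrt(3.2e-12 * 1356976800.0))
= 0.5311
erfc(0.5311) = 0.4526
C = 0.56 * 0.4526 = 0.2534%

0.2534


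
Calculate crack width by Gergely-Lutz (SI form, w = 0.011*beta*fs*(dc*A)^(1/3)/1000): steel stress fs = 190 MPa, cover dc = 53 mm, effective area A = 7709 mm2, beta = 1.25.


w = 0.011 * beta * fs * (dc * A)^(1/3) / 1000
= 0.011 * 1.25 * 190 * (53 * 7709)^(1/3) / 1000
= 0.194 mm

0.194


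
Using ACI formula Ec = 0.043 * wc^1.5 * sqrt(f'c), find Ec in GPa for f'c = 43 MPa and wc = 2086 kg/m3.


Ec = 0.043 * 2086^1.5 * sqrt(43) / 1000
= 26.86 GPa

26.86


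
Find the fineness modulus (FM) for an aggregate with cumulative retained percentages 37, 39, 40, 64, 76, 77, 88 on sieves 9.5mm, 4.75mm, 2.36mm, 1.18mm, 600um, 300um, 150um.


FM = sum(cumulative % retained) / 100
= 421 / 100
= 4.21

4.21


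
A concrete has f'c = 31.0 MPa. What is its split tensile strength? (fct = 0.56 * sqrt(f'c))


fct = 0.56 * sqrt(31.0)
= 0.56 * 5.568
= 3.118 MPa

3.118


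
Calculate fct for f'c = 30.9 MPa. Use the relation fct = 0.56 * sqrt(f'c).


fct = 0.56 * sqrt(30.9)
= 0.56 * 5.559
= 3.113 MPa

3.113


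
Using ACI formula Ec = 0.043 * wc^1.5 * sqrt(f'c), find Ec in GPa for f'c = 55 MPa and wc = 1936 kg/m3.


Ec = 0.043 * 1936^1.5 * sqrt(55) / 1000
= 27.16 GPa

27.16


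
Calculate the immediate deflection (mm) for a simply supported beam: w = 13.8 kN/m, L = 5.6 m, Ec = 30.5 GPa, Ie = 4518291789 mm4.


Convert: L = 5.6 m = 5600 mm, Ec = 30.5 GPa = 30500 MPa
delta = 5 * 13.8 * 5600^4 / (384 * 30500 * 4518291789)
= 1.28 mm

1.28


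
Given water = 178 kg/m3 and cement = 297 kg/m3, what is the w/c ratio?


w/c = water / cement
w/c = 178 / 297 = 0.599

0.599


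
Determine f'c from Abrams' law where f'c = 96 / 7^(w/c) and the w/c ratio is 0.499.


f'c = 96 / 7^0.499
= 96 / 2.641
= 36.36 MPa

36.36


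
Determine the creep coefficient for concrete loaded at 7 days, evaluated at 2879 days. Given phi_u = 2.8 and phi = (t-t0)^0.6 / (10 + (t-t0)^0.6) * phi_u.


dt = 2879 - 7 = 2872
phi = 2872^0.6 / (10 + 2872^0.6) * 2.8
= 2.583

2.583


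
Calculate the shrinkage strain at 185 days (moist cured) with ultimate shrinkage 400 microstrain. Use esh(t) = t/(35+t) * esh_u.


esh(185) = 185 / (35 + 185) * 400
= 185 / 220 * 400
= 336.4 microstrain

336.4


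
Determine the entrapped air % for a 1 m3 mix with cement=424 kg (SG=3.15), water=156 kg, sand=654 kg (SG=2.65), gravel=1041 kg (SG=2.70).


Vol cement = 424 / (3.15 * 1000) = 0.134603 m3
Vol water = 156 / 1000 = 0.156 m3
Vol sand = 654 / (2.65 * 1000) = 0.246792 m3
Vol gravel = 1041 / (2.70 * 1000) = 0.385556 m3
Total solid + water volume = 0.922951 m3
Air = (1 - 0.922951) * 100 = 7.7%

7.7


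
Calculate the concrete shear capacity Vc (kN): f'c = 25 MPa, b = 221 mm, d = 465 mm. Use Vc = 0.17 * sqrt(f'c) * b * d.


Vc = 0.17 * sqrt(25) * 221 * 465 / 1000
= 87.35 kN

87.35


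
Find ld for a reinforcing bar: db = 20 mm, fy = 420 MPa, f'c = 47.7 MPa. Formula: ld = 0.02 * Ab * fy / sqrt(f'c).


Ab = pi * 20^2 / 4 = 314.159 mm2
ld = 0.02 * 314.159 * 420 / sqrt(47.7)
= 382.1 mm

382.1


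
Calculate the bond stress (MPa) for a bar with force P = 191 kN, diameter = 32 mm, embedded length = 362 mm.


u = P / (pi * db * ld)
= 191 * 1000 / (pi * 32 * 362)
= 5.248 MPa

5.248


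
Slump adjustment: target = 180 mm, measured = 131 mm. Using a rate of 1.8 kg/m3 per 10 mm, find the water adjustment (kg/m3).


Difference = 180 - 131 = 49 mm
Water adjustment = 49 * 1.8 / 10 = 8.8 kg/m3

8.8


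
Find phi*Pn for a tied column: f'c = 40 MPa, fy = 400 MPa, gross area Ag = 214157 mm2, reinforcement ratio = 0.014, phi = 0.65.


Ast = rho * Ag = 0.014 * 214157 = 2998.198 mm2
phi*Pn = 0.65 * 0.80 * (0.85 * 40 * (214157 - 2998.198) + 400 * 2998.198) / 1000
= 4356.91 kN

4356.91


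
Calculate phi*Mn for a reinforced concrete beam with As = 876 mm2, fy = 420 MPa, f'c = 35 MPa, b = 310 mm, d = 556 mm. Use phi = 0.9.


a = As * fy / (0.85 * f'c * b)
= 876 * 420 / (0.85 * 35 * 310)
= 39.8937 mm
Mn = As * fy * (d - a/2) / 10^6
= 197.2247 kN-m
phi*Mn = 0.9 * 197.2247 = 177.5 kN-m

177.5


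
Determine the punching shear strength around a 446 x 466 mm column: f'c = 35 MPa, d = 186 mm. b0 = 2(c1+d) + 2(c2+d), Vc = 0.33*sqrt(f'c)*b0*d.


b0 = 2*(446 + 186) + 2*(466 + 186) = 2568 mm
Vc = 0.33 * sqrt(35) * 2568 * 186 / 1000
= 932.52 kN

932.52


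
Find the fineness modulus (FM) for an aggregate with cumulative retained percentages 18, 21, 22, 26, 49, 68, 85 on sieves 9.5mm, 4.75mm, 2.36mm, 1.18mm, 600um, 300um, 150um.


FM = sum(cumulative % retained) / 100
= 289 / 100
= 2.89

2.89


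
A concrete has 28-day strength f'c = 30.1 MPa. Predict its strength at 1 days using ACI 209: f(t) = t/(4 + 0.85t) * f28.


f(1) = 1 / (4 + 0.85 * 1) * 30.1
= 1 / 4.85 * 30.1
= 6.21 MPa

6.21


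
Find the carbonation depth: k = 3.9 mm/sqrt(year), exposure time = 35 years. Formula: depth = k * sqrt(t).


depth = k * sqrt(t)
= 3.9 * sqrt(35)
= 23.07 mm

23.07


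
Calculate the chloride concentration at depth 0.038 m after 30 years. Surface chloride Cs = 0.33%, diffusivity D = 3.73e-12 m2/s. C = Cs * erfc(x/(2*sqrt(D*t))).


t_seconds = 30 * 365.25 * 24 * 3600 = 946728000.0 s
arg = 0.038 / (2 * sqrt(3.73e-12 * 946728000.0))
= 0.3197
erfc(0.3197) = 0.6511
C = 0.33 * 0.6511 = 0.2149%

0.2149


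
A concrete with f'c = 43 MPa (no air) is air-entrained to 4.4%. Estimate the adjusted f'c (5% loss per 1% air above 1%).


Strength loss = (4.4 - 1) * 5 = 17.0%
f'c = 43 * (1 - 17.0/100)
= 35.69 MPa

35.69


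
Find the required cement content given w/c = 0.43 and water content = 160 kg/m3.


Cement = water / (w/c)
= 160 / 0.43
= 372.1 kg/m3

372.1


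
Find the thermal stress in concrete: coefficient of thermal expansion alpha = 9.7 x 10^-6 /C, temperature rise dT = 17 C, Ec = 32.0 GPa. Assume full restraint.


sigma = alpha * dT * Ec
= 9.7e-6 * 17 * 32.0 * 1000
= 5.277 MPa

5.277


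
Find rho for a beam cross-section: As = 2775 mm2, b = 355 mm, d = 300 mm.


rho = As / (b * d)
= 2775 / (355 * 300)
= 0.0261

0.0261


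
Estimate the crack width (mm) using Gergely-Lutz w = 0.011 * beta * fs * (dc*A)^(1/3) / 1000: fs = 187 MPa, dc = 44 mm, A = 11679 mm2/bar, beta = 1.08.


w = 0.011 * beta * fs * (dc * A)^(1/3) / 1000
= 0.011 * 1.08 * 187 * (44 * 11679)^(1/3) / 1000
= 0.178 mm

0.178


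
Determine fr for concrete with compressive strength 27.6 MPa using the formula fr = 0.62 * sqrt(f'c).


fr = 0.62 * sqrt(27.6)
= 3.257 MPa

3.257


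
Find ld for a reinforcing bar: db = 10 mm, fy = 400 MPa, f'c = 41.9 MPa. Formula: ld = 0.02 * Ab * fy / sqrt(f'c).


Ab = pi * 10^2 / 4 = 78.54 mm2
ld = 0.02 * 78.54 * 400 / sqrt(41.9)
= 97.1 mm

97.1


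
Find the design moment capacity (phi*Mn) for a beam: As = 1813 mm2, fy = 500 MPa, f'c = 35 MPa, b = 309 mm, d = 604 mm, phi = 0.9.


a = As * fy / (0.85 * f'c * b)
= 1813 * 500 / (0.85 * 35 * 309)
= 98.6103 mm
Mn = As * fy * (d - a/2) / 10^6
= 502.8309 kN-m
phi*Mn = 0.9 * 502.8309 = 452.55 kN-m

452.55


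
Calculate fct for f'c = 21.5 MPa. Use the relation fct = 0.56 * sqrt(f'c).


fct = 0.56 * sqrt(21.5)
= 0.56 * 4.637
= 2.597 MPa

2.597


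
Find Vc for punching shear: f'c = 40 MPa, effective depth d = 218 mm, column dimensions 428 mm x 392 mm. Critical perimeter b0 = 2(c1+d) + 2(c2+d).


b0 = 2*(428 + 218) + 2*(392 + 218) = 2512 mm
Vc = 0.33 * sqrt(40) * 2512 * 218 / 1000
= 1142.93 kN

1142.93


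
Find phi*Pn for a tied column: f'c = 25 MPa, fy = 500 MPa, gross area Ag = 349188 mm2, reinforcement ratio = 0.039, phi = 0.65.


Ast = rho * Ag = 0.039 * 349188 = 13618.332 mm2
phi*Pn = 0.65 * 0.80 * (0.85 * 25 * (349188 - 13618.332) + 500 * 13618.332) / 1000
= 7248.81 kN

7248.81


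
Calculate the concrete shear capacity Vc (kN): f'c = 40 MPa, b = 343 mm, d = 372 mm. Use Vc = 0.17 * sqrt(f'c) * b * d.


Vc = 0.17 * sqrt(40) * 343 * 372 / 1000
= 137.19 kN

137.19


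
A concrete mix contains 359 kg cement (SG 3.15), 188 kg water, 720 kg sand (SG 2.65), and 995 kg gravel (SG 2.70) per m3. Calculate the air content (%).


Vol cement = 359 / (3.15 * 1000) = 0.113968 m3
Vol water = 188 / 1000 = 0.188 m3
Vol sand = 720 / (2.65 * 1000) = 0.271698 m3
Vol gravel = 995 / (2.70 * 1000) = 0.368519 m3
Total solid + water volume = 0.942185 m3
Air = (1 - 0.942185) * 100 = 5.78%

5.78


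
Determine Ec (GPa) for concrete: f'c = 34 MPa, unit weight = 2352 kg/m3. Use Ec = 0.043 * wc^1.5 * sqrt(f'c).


Ec = 0.043 * 2352^1.5 * sqrt(34) / 1000
= 28.6 GPa

28.6


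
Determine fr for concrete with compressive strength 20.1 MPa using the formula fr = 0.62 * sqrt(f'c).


fr = 0.62 * sqrt(20.1)
= 2.78 MPa

2.78


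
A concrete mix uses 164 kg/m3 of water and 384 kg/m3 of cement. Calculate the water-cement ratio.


w/c = water / cement
w/c = 164 / 384 = 0.427

0.427


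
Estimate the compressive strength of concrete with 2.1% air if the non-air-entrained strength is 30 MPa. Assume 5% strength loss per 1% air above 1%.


Strength loss = (2.1 - 1) * 5 = 5.5%
f'c = 30 * (1 - 5.5/100)
= 28.35 MPa

28.35


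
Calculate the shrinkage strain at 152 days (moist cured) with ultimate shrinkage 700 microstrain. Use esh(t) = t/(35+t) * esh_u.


esh(152) = 152 / (35 + 152) * 700
= 152 / 187 * 700
= 569.0 microstrain

569.0


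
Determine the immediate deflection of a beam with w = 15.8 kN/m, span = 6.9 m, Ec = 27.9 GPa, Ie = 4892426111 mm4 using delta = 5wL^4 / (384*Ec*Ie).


Convert: L = 6.9 m = 6900 mm, Ec = 27.9 GPa = 27900 MPa
delta = 5 * 15.8 * 6900^4 / (384 * 27900 * 4892426111)
= 3.42 mm

3.42


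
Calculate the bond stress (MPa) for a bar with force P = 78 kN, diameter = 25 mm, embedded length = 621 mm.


u = P / (pi * db * ld)
= 78 * 1000 / (pi * 25 * 621)
= 1.599 MPa

1.599


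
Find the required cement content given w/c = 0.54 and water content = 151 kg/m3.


Cement = water / (w/c)
= 151 / 0.54
= 279.6 kg/m3

279.6


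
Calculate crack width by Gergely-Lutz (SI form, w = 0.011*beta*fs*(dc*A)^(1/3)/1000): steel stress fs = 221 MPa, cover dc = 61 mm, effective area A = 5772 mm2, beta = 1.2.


w = 0.011 * beta * fs * (dc * A)^(1/3) / 1000
= 0.011 * 1.2 * 221 * (61 * 5772)^(1/3) / 1000
= 0.206 mm

0.206


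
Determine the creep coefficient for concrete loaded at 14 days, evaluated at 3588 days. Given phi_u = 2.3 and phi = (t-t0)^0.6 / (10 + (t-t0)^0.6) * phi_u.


dt = 3588 - 14 = 3574
phi = 3574^0.6 / (10 + 3574^0.6) * 2.3
= 2.142

2.142


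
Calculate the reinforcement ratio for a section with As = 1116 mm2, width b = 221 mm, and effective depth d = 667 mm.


rho = As / (b * d)
= 1116 / (221 * 667)
= 0.0076

0.0076


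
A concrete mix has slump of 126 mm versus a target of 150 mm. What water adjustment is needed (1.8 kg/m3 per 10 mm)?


Difference = 150 - 126 = 24 mm
Water adjustment = 24 * 1.8 / 10 = 4.3 kg/m3

4.3


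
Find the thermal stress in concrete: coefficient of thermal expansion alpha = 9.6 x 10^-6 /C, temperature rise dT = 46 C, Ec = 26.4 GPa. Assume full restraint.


sigma = alpha * dT * Ec
= 9.6e-6 * 46 * 26.4 * 1000
= 11.658 MPa

11.658


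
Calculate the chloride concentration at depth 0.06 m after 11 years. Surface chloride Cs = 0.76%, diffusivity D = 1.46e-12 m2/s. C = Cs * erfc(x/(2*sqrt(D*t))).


t_seconds = 11 * 365.25 * 24 * 3600 = 347133600.0 s
arg = 0.06 / (2 * sqrt(1.46e-12 * 347133600.0))
= 1.3326
erfc(1.3326) = 0.0595
C = 0.76 * 0.0595 = 0.0452%

0.0452


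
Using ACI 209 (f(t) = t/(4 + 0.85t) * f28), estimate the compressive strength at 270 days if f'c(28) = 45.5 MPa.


f(270) = 270 / (4 + 0.85 * 270) * 45.5
= 270 / 233.5 * 45.5
= 52.61 MPa

52.61


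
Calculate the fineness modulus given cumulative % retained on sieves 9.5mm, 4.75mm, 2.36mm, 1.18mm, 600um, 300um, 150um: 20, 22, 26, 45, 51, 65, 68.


FM = sum(cumulative % retained) / 100
= 297 / 100
= 2.97

2.97


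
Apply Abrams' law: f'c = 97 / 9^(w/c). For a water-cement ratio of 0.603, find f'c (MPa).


f'c = 97 / 9^0.603
= 97 / 3.762
= 25.78 MPa

25.78


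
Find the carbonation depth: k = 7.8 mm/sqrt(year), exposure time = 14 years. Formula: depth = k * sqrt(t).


depth = k * sqrt(t)
= 7.8 * sqrt(14)
= 29.18 mm

29.18


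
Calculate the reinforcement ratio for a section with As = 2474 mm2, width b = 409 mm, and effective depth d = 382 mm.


rho = As / (b * d)
= 2474 / (409 * 382)
= 0.0158

0.0158


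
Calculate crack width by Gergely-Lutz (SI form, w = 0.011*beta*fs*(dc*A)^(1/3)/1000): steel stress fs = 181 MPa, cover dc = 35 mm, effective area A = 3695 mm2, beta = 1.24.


w = 0.011 * beta * fs * (dc * A)^(1/3) / 1000
= 0.011 * 1.24 * 181 * (35 * 3695)^(1/3) / 1000
= 0.125 mm

0.125


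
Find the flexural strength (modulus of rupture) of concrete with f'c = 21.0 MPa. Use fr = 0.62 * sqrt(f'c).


fr = 0.62 * sqrt(21.0)
= 2.841 MPa

2.841


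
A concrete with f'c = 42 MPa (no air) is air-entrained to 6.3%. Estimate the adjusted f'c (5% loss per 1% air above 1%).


Strength loss = (6.3 - 1) * 5 = 26.5%
f'c = 42 * (1 - 26.5/100)
= 30.87 MPa

30.87


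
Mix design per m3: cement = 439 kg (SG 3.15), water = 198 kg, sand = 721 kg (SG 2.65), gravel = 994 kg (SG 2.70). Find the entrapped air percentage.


Vol cement = 439 / (3.15 * 1000) = 0.139365 m3
Vol water = 198 / 1000 = 0.198 m3
Vol sand = 721 / (2.65 * 1000) = 0.272075 m3
Vol gravel = 994 / (2.70 * 1000) = 0.368148 m3
Total solid + water volume = 0.977589 m3
Air = (1 - 0.977589) * 100 = 2.24%

2.24


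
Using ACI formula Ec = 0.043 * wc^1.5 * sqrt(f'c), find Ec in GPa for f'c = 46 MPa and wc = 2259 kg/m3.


Ec = 0.043 * 2259^1.5 * sqrt(46) / 1000
= 31.31 GPa

31.31


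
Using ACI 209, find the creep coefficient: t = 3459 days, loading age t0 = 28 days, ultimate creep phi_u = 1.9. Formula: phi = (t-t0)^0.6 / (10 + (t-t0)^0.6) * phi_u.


dt = 3459 - 28 = 3431
phi = 3431^0.6 / (10 + 3431^0.6) * 1.9
= 1.766

1.766


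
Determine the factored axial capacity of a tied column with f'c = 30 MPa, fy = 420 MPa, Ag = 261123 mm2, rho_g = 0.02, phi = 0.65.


Ast = rho * Ag = 0.02 * 261123 = 5222.46 mm2
phi*Pn = 0.65 * 0.80 * (0.85 * 30 * (261123 - 5222.46) + 420 * 5222.46) / 1000
= 4533.83 kN

4533.83


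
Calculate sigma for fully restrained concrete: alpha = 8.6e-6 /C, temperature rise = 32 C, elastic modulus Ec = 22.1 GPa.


sigma = alpha * dT * Ec
= 8.6e-6 * 32 * 22.1 * 1000
= 6.082 MPa

6.082


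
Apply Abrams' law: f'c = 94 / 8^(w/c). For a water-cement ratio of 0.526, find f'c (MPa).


f'c = 94 / 8^0.526
= 94 / 2.986
= 31.48 MPa

31.48


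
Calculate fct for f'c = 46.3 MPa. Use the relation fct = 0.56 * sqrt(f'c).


fct = 0.56 * sqrt(46.3)
= 0.56 * 6.804
= 3.81 MPa

3.81


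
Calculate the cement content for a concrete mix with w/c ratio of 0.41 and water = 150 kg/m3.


Cement = water / (w/c)
= 150 / 0.41
= 365.9 kg/m3

365.9


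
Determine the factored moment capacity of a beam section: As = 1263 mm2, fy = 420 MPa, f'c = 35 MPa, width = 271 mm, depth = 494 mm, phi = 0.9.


a = As * fy / (0.85 * f'c * b)
= 1263 * 420 / (0.85 * 35 * 271)
= 65.7955 mm
Mn = As * fy * (d - a/2) / 10^6
= 244.5963 kN-m
phi*Mn = 0.9 * 244.5963 = 220.14 kN-m

220.14


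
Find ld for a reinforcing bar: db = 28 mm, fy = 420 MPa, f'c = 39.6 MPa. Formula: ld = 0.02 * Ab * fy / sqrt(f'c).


Ab = pi * 28^2 / 4 = 615.752 mm2
ld = 0.02 * 615.752 * 420 / sqrt(39.6)
= 821.9 mm

821.9


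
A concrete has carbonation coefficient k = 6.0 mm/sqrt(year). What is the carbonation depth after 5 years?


depth = k * sqrt(t)
= 6.0 * sqrt(5)
= 13.42 mm

13.42


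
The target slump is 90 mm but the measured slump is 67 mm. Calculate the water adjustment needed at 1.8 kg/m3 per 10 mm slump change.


Difference = 90 - 67 = 23 mm
Water adjustment = 23 * 1.8 / 10 = 4.1 kg/m3

4.1


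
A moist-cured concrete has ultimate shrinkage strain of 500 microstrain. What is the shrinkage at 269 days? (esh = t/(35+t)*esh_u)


esh(269) = 269 / (35 + 269) * 500
= 269 / 304 * 500
= 442.4 microstrain

442.4


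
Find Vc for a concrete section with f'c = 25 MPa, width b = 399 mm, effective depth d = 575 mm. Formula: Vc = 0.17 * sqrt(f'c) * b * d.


Vc = 0.17 * sqrt(25) * 399 * 575 / 1000
= 195.01 kN

195.01


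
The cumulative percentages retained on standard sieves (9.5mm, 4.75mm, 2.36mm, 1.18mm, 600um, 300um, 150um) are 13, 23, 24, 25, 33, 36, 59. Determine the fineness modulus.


FM = sum(cumulative % retained) / 100
= 213 / 100
= 2.13

2.13


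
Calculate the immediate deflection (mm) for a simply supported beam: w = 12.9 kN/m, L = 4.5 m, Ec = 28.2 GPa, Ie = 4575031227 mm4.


Convert: L = 4.5 m = 4500 mm, Ec = 28.2 GPa = 28200 MPa
delta = 5 * 12.9 * 4500^4 / (384 * 28200 * 4575031227)
= 0.53 mm

0.53


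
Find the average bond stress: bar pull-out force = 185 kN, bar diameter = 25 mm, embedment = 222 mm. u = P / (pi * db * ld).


u = P / (pi * db * ld)
= 185 * 1000 / (pi * 25 * 222)
= 10.61 MPa

10.61


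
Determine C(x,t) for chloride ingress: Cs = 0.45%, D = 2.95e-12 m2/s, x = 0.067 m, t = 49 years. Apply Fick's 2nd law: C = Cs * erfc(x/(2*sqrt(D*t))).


t_seconds = 49 * 365.25 * 24 * 3600 = 1546322400.0 s
arg = 0.067 / (2 * sqrt(2.95e-12 * 1546322400.0))
= 0.496
erfc(0.496) = 0.483
C = 0.45 * 0.483 = 0.2174%

0.2174


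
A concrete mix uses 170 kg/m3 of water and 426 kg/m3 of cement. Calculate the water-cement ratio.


w/c = water / cement
w/c = 170 / 426 = 0.399

0.399


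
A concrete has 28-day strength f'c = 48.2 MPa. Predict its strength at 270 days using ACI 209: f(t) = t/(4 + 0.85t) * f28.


f(270) = 270 / (4 + 0.85 * 270) * 48.2
= 270 / 233.5 * 48.2
= 55.73 MPa

55.73
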